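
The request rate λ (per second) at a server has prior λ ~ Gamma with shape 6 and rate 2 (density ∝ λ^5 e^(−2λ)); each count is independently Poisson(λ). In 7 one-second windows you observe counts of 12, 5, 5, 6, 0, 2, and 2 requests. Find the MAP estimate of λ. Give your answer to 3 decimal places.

Σxᵢ = 12+5+5+6+0+2+2 = 32, with n = 7.
Posterior ∝ λ^5e^(−2λ) · λ^32e^(−7λ) = λ^37e^(−9λ), i.e. Gamma(shape=38, rate=9).
The mode of a Gamma(a, b) with a ≥ 1 (shape–rate) is (a−1)/b = 37/9 ≈ 4.111.

λ̂_MAP = 4.111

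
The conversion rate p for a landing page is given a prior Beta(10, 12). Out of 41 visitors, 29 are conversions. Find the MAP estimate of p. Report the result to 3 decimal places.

p̂_MAP = 0.623

Prior: Beta(10, 12).
Data: 29 successes in 41 trials. The binomial likelihood contributes p^29(1−p)^12, so the posterior is Beta(10+29, 12+12) = Beta(39, 24).
For Beta(a, b) with a, b > 1 the mode is (a−1)/(a+b−2) = 38/61 ≈ 0.623.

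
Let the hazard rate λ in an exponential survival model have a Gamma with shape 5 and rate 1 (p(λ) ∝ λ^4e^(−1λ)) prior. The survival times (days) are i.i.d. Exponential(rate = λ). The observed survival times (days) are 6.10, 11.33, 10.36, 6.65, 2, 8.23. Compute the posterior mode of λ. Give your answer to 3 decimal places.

The Exponential(rate=λ) likelihood is ∝ λ^n e^(−λΣtᵢ). Here n = 6 and Σtᵢ = 6.10 + 11.33 + 10.36 + 6.65 + 2 + 8.23 = 44.67.
Posterior ∝ λ^4e^(−1λ) · λ^6e^(−44.67λ) = λ^10e^(−45.67λ), i.e. Gamma(11, 45.67).
Mode = (a−1)/b = 10/45.67 ≈ 0.219.

λ̂_MAP = 0.219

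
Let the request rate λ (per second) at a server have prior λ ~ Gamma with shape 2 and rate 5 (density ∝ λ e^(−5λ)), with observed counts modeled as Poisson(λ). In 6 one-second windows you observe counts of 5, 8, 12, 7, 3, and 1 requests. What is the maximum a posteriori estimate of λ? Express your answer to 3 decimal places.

Σxᵢ = 5+8+12+7+3+1 = 36, with n = 6.
Posterior ∝ λe^(−5λ) · λ^36e^(−6λ) = λ^37e^(−11λ), i.e. Gamma(shape=38, rate=11).
The mode of a Gamma(a, b) with a ≥ 1 (shape–rate) is (a−1)/b = 37/11 ≈ 3.364.

λ̂_MAP = 3.364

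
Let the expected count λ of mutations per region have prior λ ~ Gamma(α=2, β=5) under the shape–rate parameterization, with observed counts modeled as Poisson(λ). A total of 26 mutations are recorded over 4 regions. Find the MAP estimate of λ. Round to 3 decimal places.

λ̂_MAP = 3.000

Σxᵢ = 26, n = 4.
Posterior ∝ λe^(−5λ) · λ^26e^(−4λ) = λ^27e^(−9λ), i.e. Gamma(shape=28, rate=9).
The mode of a Gamma(a, b) with a ≥ 1 (shape–rate) is (a−1)/b = 27/9 ≈ 3.000.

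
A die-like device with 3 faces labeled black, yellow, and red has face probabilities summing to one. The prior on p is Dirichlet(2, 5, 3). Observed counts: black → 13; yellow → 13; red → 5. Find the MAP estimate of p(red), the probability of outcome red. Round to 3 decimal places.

MAP estimate of p(red) = 0.184

The posterior is Dirichlet(αᵢ + nᵢ) = Dirichlet(15, 18, 8).
For a Dirichlet(a₁,…,a_K) with all aᵢ > 1, the mode has j-th component (aⱼ − 1)/(Σaᵢ − K).
Here Σaᵢ = 41 and K = 3, so p(red) = (8 − 1)/(41 − 3) = 7/38 ≈ 0.184.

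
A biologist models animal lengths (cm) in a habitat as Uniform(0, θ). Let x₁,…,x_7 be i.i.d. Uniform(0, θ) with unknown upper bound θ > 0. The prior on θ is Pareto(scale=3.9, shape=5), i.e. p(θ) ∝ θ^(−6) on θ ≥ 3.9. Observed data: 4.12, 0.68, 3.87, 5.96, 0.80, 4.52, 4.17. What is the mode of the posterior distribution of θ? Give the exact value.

The Uniform(0, θ) likelihood is θ^(−n) for θ ≥ max(xᵢ), zero otherwise. Here max(xᵢ) = 5.96.
Posterior ∝ θ^(−6) · θ^(−7) = θ^(−13) on θ ≥ max(3.9, 5.96) = 5.96.
This density is strictly decreasing in θ, so the posterior mode lies at the lower boundary of the support.

θ̂_MAP = 5.96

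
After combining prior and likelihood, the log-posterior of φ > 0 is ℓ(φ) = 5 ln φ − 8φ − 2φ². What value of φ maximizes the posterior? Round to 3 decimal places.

φ̂_MAP = 0.500

ℓ'(φ) = 5/φ − 8 − 4φ. Setting this to zero and multiplying by φ: 4φ² + 8φ − 5 = 0.
φ = (−8 + √(8² + 4·4·5)) / (2·4) = (−8 + √144) / 8 = (−8 + 12)/8 = 1/2.
ℓ''(φ) = −5/φ² − 4 < 0, confirming a maximum.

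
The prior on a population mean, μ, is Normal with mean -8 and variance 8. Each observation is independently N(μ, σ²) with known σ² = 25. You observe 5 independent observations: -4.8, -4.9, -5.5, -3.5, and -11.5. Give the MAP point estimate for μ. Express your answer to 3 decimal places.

μ̂_MAP = -6.794

n = 5; x̄ = ((-4.8) + (-4.9) + (-5.5) + (-3.5) + (-11.5))/5 = -30.2/5 = -6.04.
For a Normal prior and Normal likelihood with known variance, the posterior is Normal; its mode equals its mean, the precision-weighted average.
Prior precision 1/σ₀² = 1/8 = 0.125; data precision n/σ² = 5/25 = 0.2.
μ̂ = (0.125·(-8) + 0.2·(-6.04)) / (0.125 + 0.2) = (-2.208)/0.325 = -2208/325 ≈ -6.794.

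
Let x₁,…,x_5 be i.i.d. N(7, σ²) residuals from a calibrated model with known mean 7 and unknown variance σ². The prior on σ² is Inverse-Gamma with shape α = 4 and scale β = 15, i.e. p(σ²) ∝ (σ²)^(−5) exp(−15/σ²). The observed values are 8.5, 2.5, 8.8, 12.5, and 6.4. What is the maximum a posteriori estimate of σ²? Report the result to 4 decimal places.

Sum of squared deviations about the known mean: SS = (8.5−7)² + (2.5−7)² + (8.8−7)² + (12.5−7)² + (6.4−7)² = 56.35.
The Normal likelihood contributes (σ²)^(−n/2) exp(−SS/(2σ²)), so the posterior is Inverse-Gamma(α + n/2, β + SS/2) = Inverse-Gamma(6.5, 43.175).
The mode of Inverse-Gamma(a, b) is b/(a+1) = 43.175/7.5 ≈ 5.7567.

σ̂²_MAP = 5.7567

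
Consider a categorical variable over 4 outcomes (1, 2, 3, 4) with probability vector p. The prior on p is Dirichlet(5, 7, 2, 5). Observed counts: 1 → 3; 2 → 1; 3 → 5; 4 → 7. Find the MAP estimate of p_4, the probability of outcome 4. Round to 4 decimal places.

MAP estimate: 0.3548

The posterior is Dirichlet(αᵢ + nᵢ) = Dirichlet(8, 8, 7, 12).
For a Dirichlet(a₁,…,a_K) with all aᵢ > 1, the mode has j-th component (aⱼ − 1)/(Σaᵢ − K).
Here Σaᵢ = 35 and K = 4, so p_4 = (12 − 1)/(35 − 4) = 11/31 ≈ 0.3548.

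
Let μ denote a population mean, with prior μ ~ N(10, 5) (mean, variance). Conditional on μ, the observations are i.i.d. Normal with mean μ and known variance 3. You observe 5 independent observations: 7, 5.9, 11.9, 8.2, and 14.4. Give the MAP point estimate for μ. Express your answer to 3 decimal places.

n = 5; x̄ = (7 + 5.9 + 11.9 + 8.2 + 14.4)/5 = 47.4/5 = 9.48.
For a Normal prior and Normal likelihood with known variance, the posterior is Normal; its mode equals its mean, the precision-weighted average.
Prior precision 1/σ₀² = 1/5 = 0.2; data precision n/σ² = 5/3.
μ̂ = (0.2·10 + (5/3)·9.48) / (0.2 + 5/3) = 17.8/(28/15) = 267/28 ≈ 9.536.

μ̂_MAP = 9.536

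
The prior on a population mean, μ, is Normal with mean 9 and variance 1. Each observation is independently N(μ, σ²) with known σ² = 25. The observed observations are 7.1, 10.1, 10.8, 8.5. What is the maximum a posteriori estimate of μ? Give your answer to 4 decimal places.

n = 4; x̄ = (7.1 + 10.1 + 10.8 + 8.5)/4 = 36.5/4 = 9.125.
For a Normal prior and Normal likelihood with known variance, the posterior is Normal; its mode equals its mean, the precision-weighted average.
Prior precision 1/σ₀² = 1/1 = 1; data precision n/σ² = 4/25 = 0.16.
μ̂ = (1·9 + 0.16·9.125) / (1 + 0.16) = 10.46/1.16 = 523/58 ≈ 9.0172.

μ̂_MAP = 9.0172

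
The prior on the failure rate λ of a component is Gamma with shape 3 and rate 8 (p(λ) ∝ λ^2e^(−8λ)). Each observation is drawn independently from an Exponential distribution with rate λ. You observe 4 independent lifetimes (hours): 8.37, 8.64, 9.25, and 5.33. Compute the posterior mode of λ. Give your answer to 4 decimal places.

The Exponential(rate=λ) likelihood is ∝ λ^n e^(−λΣtᵢ). Here n = 4 and Σtᵢ = 8.37 + 8.64 + 9.25 + 5.33 = 31.59.
Posterior ∝ λ^2e^(−8λ) · λ^4e^(−31.59λ) = λ^6e^(−39.59λ), i.e. Gamma(7, 39.59).
Mode = (a−1)/b = 6/39.59 ≈ 0.1516.

λ̂_MAP = 0.1516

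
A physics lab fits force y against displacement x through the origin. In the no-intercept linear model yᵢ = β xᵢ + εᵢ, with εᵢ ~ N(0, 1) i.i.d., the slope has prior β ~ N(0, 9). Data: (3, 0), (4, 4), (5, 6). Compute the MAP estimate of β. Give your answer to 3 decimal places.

log p(β | y) = −Σ(yᵢ − βxᵢ)²/(2·1) − β²/(2·9) + const.
Setting the derivative to zero: Σxᵢ(yᵢ − βxᵢ)/1 − β/9 = 0, so β = Σxᵢyᵢ / (Σxᵢ² + σ²/τ²).
Σxᵢyᵢ = 3·0 + 4·4 + 5·6 = 46; Σxᵢ² = 50; σ²/τ² = 1/9.
β̂_MAP = 46 / (50 + 1/9) = 46/(451/9) = 414/451 ≈ 0.918.

β̂_MAP = 0.918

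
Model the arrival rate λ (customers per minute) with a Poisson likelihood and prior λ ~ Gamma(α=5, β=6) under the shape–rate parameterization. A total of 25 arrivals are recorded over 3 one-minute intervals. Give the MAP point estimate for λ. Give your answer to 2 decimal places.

λ̂_MAP = 3.22

Σxᵢ = 25, n = 3.
Posterior ∝ λ^4e^(−6λ) · λ^25e^(−3λ) = λ^29e^(−9λ), i.e. Gamma(shape=30, rate=9).
The mode of a Gamma(a, b) with a ≥ 1 (shape–rate) is (a−1)/b = 29/9 ≈ 3.22.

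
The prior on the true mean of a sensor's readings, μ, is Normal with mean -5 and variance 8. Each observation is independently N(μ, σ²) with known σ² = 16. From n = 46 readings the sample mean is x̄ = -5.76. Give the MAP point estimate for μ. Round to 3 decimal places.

μ̂_MAP = -5.728

n = 46, x̄ = -5.76.
For a Normal prior and Normal likelihood with known variance, the posterior is Normal; its mode equals its mean, the precision-weighted average.
Prior precision 1/σ₀² = 1/8 = 0.125; data precision n/σ² = 46/16 = 2.875.
μ̂ = (0.125·(-5) + 2.875·(-5.76)) / (0.125 + 2.875) = (-17.185)/3 = -3437/600 ≈ -5.728.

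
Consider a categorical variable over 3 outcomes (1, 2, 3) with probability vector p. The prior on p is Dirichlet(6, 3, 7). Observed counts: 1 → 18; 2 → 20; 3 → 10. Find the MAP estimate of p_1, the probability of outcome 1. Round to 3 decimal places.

MAP estimate: 0.377

The posterior is Dirichlet(αᵢ + nᵢ) = Dirichlet(24, 23, 17).
For a Dirichlet(a₁,…,a_K) with all aᵢ > 1, the mode has j-th component (aⱼ − 1)/(Σaᵢ − K).
Here Σaᵢ = 64 and K = 3, so p_1 = (24 − 1)/(64 − 3) = 23/61 ≈ 0.377.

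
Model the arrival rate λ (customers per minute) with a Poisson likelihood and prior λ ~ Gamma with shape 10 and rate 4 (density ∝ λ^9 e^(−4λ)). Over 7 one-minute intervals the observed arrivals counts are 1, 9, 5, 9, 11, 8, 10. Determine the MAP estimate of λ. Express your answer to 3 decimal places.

Σxᵢ = 1+9+5+9+11+8+10 = 53, with n = 7.
Posterior ∝ λ^9e^(−4λ) · λ^53e^(−7λ) = λ^62e^(−11λ), i.e. Gamma(shape=63, rate=11).
The mode of a Gamma(a, b) with a ≥ 1 (shape–rate) is (a−1)/b = 62/11 ≈ 5.636.

λ̂_MAP = 5.636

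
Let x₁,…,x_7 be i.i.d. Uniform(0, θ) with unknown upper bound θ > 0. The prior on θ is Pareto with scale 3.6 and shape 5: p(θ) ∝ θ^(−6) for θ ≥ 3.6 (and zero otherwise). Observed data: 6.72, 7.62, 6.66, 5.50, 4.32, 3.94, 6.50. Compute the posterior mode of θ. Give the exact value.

The Uniform(0, θ) likelihood is θ^(−n) for θ ≥ max(xᵢ), zero otherwise. Here max(xᵢ) = 7.62.
Posterior ∝ θ^(−6) · θ^(−7) = θ^(−13) on θ ≥ max(3.6, 7.62) = 7.62.
This density is strictly decreasing in θ, so the posterior mode lies at the lower boundary of the support.

θ̂_MAP = 7.62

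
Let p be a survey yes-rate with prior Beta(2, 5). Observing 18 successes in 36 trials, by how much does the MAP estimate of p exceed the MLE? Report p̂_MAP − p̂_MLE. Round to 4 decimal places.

MAP − MLE = -0.0366

Posterior is Beta(20, 23); MAP = (20−1)/(43−2) = 19/41 ≈ 0.46341.
MLE ignores the prior: p̂_MLE = k/n = 18/36 ≈ 0.50000.
Difference = 19/41 − 18/36 = -3/82 ≈ -0.0366.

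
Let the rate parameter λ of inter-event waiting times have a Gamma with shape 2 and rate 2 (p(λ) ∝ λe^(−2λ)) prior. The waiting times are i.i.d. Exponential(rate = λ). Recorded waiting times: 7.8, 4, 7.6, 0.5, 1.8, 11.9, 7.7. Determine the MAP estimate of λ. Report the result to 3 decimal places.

The Exponential(rate=λ) likelihood is ∝ λ^n e^(−λΣtᵢ). Here n = 7 and Σtᵢ = 7.8 + 4 + 7.6 + 0.5 + 1.8 + 11.9 + 7.7 = 41.3.
Posterior ∝ λe^(−2λ) · λ^7e^(−41.3λ) = λ^8e^(−43.3λ), i.e. Gamma(9, 43.3).
Mode = (a−1)/b = 8/43.3 ≈ 0.185.

λ̂_MAP = 0.185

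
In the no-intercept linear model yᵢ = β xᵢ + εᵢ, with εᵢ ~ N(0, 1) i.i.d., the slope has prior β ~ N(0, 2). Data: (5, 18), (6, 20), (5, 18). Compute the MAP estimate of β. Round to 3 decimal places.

β̂_MAP = 3.468

log p(β | y) = −Σ(yᵢ − βxᵢ)²/(2·1) − β²/(2·2) + const.
Setting the derivative to zero: Σxᵢ(yᵢ − βxᵢ)/1 − β/2 = 0, so β = Σxᵢyᵢ / (Σxᵢ² + σ²/τ²).
Σxᵢyᵢ = 5·18 + 6·20 + 5·18 = 300; Σxᵢ² = 86; σ²/τ² = 0.5.
β̂_MAP = 300 / (86 + 0.5) = 300/86.5 ≈ 3.468.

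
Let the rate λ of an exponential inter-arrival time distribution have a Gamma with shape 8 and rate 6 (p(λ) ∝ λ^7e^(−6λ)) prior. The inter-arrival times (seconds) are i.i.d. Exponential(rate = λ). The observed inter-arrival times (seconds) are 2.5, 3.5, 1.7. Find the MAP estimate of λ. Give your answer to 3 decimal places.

The Exponential(rate=λ) likelihood is ∝ λ^n e^(−λΣtᵢ). Here n = 3 and Σtᵢ = 2.5 + 3.5 + 1.7 = 7.7.
Posterior ∝ λ^7e^(−6λ) · λ^3e^(−7.7λ) = λ^10e^(−13.7λ), i.e. Gamma(11, 13.7).
Mode = (a−1)/b = 10/13.7 ≈ 0.730.

λ̂_MAP = 0.730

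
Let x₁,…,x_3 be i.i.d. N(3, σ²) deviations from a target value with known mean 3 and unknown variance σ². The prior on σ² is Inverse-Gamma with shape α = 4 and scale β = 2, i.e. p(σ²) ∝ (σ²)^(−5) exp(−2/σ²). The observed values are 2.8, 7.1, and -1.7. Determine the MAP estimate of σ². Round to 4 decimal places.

Sum of squared deviations about the known mean: SS = (2.8−3)² + (7.1−3)² + (-1.7−3)² = 38.94.
The Normal likelihood contributes (σ²)^(−n/2) exp(−SS/(2σ²)), so the posterior is Inverse-Gamma(α + n/2, β + SS/2) = Inverse-Gamma(5.5, 21.47).
The mode of Inverse-Gamma(a, b) is b/(a+1) = 21.47/6.5 ≈ 3.3031.

σ̂²_MAP = 3.3031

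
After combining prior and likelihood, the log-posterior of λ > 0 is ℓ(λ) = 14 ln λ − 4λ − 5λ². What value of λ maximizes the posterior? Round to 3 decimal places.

λ̂_MAP = 1.000

ℓ'(λ) = 14/λ − 4 − 10λ. Setting this to zero and multiplying by λ: 10λ² + 4λ − 14 = 0.
λ = (−4 + √(4² + 4·10·14)) / (2·10) = (−4 + √576) / 20 = (−4 + 24)/20 = 1.
ℓ''(λ) = −14/λ² − 10 < 0, confirming a maximum.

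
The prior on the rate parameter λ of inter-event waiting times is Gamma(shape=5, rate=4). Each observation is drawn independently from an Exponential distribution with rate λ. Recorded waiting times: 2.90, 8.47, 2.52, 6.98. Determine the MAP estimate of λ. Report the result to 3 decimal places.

λ̂_MAP = 0.322

The Exponential(rate=λ) likelihood is ∝ λ^n e^(−λΣtᵢ). Here n = 4 and Σtᵢ = 2.90 + 8.47 + 2.52 + 6.98 = 20.87.
Posterior ∝ λ^4e^(−4λ) · λ^4e^(−20.87λ) = λ^8e^(−24.87λ), i.e. Gamma(9, 24.87).
Mode = (a−1)/b = 8/24.87 ≈ 0.322.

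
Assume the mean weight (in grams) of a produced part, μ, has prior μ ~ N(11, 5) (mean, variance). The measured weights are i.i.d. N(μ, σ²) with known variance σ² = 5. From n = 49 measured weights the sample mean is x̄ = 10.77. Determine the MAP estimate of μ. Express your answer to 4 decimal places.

μ̂_MAP = 10.7746

n = 49, x̄ = 10.77.
For a Normal prior and Normal likelihood with known variance, the posterior is Normal; its mode equals its mean, the precision-weighted average.
Prior precision 1/σ₀² = 1/5 = 0.2; data precision n/σ² = 49/5 = 9.8.
μ̂ = (0.2·11 + 9.8·10.77) / (0.2 + 9.8) = 107.746/10 = 10.7746.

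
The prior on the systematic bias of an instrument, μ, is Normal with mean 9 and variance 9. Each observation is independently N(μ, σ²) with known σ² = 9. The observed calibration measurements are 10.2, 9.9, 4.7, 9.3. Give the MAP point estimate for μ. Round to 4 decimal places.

μ̂_MAP = 8.6200

n = 4; x̄ = (10.2 + 9.9 + 4.7 + 9.3)/4 = 34.1/4 = 8.525.
For a Normal prior and Normal likelihood with known variance, the posterior is Normal; its mode equals its mean, the precision-weighted average.
Prior precision 1/σ₀² = 1/9; data precision n/σ² = 4/9.
μ̂ = ((1/9)·9 + (4/9)·8.525) / (1/9 + 4/9) = (431/90)/(5/9) = 8.6200.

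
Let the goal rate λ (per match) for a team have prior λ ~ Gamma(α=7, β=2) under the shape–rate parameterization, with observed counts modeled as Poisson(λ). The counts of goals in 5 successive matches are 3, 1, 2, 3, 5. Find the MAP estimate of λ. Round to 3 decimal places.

Σxᵢ = 3+1+2+3+5 = 14, with n = 5.
Posterior ∝ λ^6e^(−2λ) · λ^14e^(−5λ) = λ^20e^(−7λ), i.e. Gamma(shape=21, rate=7).
The mode of a Gamma(a, b) with a ≥ 1 (shape–rate) is (a−1)/b = 20/7 ≈ 2.857.

λ̂_MAP = 2.857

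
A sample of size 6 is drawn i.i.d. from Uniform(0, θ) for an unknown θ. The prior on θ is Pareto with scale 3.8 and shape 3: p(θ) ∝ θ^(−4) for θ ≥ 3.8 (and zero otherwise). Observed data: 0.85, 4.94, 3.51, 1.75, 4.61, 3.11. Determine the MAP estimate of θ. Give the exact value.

θ̂_MAP = 4.94

The Uniform(0, θ) likelihood is θ^(−n) for θ ≥ max(xᵢ), zero otherwise. Here max(xᵢ) = 4.94.
Posterior ∝ θ^(−4) · θ^(−6) = θ^(−10) on θ ≥ max(3.8, 4.94) = 4.94.
This density is strictly decreasing in θ, so the posterior mode lies at the lower boundary of the support.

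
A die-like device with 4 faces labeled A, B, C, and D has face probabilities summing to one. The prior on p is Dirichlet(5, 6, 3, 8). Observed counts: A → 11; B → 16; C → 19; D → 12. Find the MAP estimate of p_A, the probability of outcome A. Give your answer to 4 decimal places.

The posterior is Dirichlet(αᵢ + nᵢ) = Dirichlet(16, 22, 22, 20).
For a Dirichlet(a₁,…,a_K) with all aᵢ > 1, the mode has j-th component (aⱼ − 1)/(Σaᵢ − K).
Here Σaᵢ = 80 and K = 4, so p_A = (16 − 1)/(80 − 4) = 15/76 ≈ 0.1974.

MAP estimate of p_A = 0.1974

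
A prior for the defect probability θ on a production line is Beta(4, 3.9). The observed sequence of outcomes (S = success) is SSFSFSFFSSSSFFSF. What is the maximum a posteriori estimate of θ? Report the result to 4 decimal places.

θ̂_MAP = 0.5479

Prior: Beta(4, 3.9).
Data: 9 successes in 16 trials (from the sequence). The binomial likelihood contributes θ^9(1−θ)^7, so the posterior is Beta(4+9, 3.9+7) = Beta(13, 10.9).
For Beta(a, b) with a, b > 1 the mode is (a−1)/(a+b−2) = 12/21.9 ≈ 0.5479.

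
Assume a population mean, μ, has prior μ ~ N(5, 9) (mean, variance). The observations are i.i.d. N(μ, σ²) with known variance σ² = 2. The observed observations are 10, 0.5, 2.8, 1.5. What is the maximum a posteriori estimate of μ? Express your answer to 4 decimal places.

μ̂_MAP = 3.7684

n = 4; x̄ = (10 + 0.5 + 2.8 + 1.5)/4 = 14.8/4 = 3.7.
For a Normal prior and Normal likelihood with known variance, the posterior is Normal; its mode equals its mean, the precision-weighted average.
Prior precision 1/σ₀² = 1/9; data precision n/σ² = 4/2 = 2.
μ̂ = ((1/9)·5 + 2·3.7) / (1/9 + 2) = (358/45)/(19/9) = 358/95 ≈ 3.7684.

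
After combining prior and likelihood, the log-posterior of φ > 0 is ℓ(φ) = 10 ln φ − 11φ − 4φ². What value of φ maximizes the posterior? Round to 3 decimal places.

φ̂_MAP = 0.625

ℓ'(φ) = 10/φ − 11 − 8φ. Setting this to zero and multiplying by φ: 8φ² + 11φ − 10 = 0.
φ = (−11 + √(11² + 4·8·10)) / (2·8) = (−11 + √441) / 16 = (−11 + 21)/16 = 5/8.
ℓ''(φ) = −10/φ² − 8 < 0, confirming a maximum.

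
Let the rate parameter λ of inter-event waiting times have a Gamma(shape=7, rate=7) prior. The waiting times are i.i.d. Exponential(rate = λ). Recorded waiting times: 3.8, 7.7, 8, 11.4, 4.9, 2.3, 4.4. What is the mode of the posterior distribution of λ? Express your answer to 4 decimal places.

The Exponential(rate=λ) likelihood is ∝ λ^n e^(−λΣtᵢ). Here n = 7 and Σtᵢ = 3.8 + 7.7 + 8 + 11.4 + 4.9 + 2.3 + 4.4 = 42.5.
Posterior ∝ λ^6e^(−7λ) · λ^7e^(−42.5λ) = λ^13e^(−49.5λ), i.e. Gamma(14, 49.5).
Mode = (a−1)/b = 13/49.5 ≈ 0.2626.

λ̂_MAP = 0.2626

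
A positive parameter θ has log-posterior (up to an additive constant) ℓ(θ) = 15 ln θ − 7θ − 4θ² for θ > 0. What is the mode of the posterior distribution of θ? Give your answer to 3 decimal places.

ℓ'(θ) = 15/θ − 7 − 8θ. Setting this to zero and multiplying by θ: 8θ² + 7θ − 15 = 0.
θ = (−7 + √(7² + 4·8·15)) / (2·8) = (−7 + √529) / 16 = (−7 + 23)/16 = 1.
ℓ''(θ) = −15/θ² − 8 < 0, confirming a maximum.

θ̂_MAP = 1.000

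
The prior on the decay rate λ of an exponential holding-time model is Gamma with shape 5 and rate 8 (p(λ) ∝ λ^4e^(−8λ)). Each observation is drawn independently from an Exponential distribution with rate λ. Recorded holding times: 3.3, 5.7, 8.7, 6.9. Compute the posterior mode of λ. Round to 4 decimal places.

λ̂_MAP = 0.2454

The Exponential(rate=λ) likelihood is ∝ λ^n e^(−λΣtᵢ). Here n = 4 and Σtᵢ = 3.3 + 5.7 + 8.7 + 6.9 = 24.6.
Posterior ∝ λ^4e^(−8λ) · λ^4e^(−24.6λ) = λ^8e^(−32.6λ), i.e. Gamma(9, 32.6).
Mode = (a−1)/b = 8/32.6 ≈ 0.2454.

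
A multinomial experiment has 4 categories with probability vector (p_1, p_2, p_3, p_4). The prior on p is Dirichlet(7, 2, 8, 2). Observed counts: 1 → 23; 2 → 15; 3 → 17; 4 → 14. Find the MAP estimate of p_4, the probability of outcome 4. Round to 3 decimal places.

The posterior is Dirichlet(αᵢ + nᵢ) = Dirichlet(30, 17, 25, 16).
For a Dirichlet(a₁,…,a_K) with all aᵢ > 1, the mode has j-th component (aⱼ − 1)/(Σaᵢ − K).
Here Σaᵢ = 88 and K = 4, so p_4 = (16 − 1)/(88 − 4) = 15/84 ≈ 0.179.

MAP estimate: 0.179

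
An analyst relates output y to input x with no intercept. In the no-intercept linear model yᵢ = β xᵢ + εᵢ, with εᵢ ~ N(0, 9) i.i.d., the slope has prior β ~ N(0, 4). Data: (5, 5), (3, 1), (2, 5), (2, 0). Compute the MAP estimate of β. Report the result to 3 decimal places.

β̂_MAP = 0.859

log p(β | y) = −Σ(yᵢ − βxᵢ)²/(2·9) − β²/(2·4) + const.
Setting the derivative to zero: Σxᵢ(yᵢ − βxᵢ)/9 − β/4 = 0, so β = Σxᵢyᵢ / (Σxᵢ² + σ²/τ²).
Σxᵢyᵢ = 5·5 + 3·1 + 2·5 + 2·0 = 38; Σxᵢ² = 42; σ²/τ² = 2.25.
β̂_MAP = 38 / (42 + 2.25) = 38/44.25 ≈ 0.859.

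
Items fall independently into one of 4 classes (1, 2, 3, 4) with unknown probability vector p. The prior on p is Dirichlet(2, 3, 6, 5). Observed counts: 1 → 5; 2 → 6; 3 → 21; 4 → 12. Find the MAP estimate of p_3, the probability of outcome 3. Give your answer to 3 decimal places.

MAP estimate: 0.464

The posterior is Dirichlet(αᵢ + nᵢ) = Dirichlet(7, 9, 27, 17).
For a Dirichlet(a₁,…,a_K) with all aᵢ > 1, the mode has j-th component (aⱼ − 1)/(Σaᵢ − K).
Here Σaᵢ = 60 and K = 4, so p_3 = (27 − 1)/(60 − 4) = 26/56 ≈ 0.464.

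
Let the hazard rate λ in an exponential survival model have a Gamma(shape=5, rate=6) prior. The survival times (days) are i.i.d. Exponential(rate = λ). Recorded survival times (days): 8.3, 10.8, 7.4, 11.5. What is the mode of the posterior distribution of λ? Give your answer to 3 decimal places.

The Exponential(rate=λ) likelihood is ∝ λ^n e^(−λΣtᵢ). Here n = 4 and Σtᵢ = 8.3 + 10.8 + 7.4 + 11.5 = 38.
Posterior ∝ λ^4e^(−6λ) · λ^4e^(−38λ) = λ^8e^(−44λ), i.e. Gamma(9, 44).
Mode = (a−1)/b = 8/44 ≈ 0.182.

λ̂_MAP = 0.182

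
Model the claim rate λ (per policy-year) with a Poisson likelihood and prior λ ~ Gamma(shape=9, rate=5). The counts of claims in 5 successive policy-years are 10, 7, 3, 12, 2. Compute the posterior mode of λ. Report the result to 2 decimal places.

λ̂_MAP = 4.20

Σxᵢ = 10+7+3+12+2 = 34, with n = 5.
Posterior ∝ λ^8e^(−5λ) · λ^34e^(−5λ) = λ^42e^(−10λ), i.e. Gamma(shape=43, rate=10).
The mode of a Gamma(a, b) with a ≥ 1 (shape–rate) is (a−1)/b = 42/10 ≈ 4.20.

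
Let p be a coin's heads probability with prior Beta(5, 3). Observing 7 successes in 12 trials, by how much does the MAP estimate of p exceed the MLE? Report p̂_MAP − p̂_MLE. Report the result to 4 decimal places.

Posterior is Beta(12, 8); MAP = (12−1)/(20−2) = 11/18 ≈ 0.61111.
MLE ignores the prior: p̂_MLE = k/n = 7/12 ≈ 0.58333.
Difference = 11/18 − 7/12 = 1/36 ≈ 0.0278.

MAP − MLE = 0.0278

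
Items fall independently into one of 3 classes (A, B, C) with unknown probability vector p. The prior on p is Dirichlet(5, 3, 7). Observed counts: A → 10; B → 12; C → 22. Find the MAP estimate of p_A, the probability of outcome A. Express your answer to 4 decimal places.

The posterior is Dirichlet(αᵢ + nᵢ) = Dirichlet(15, 15, 29).
For a Dirichlet(a₁,…,a_K) with all aᵢ > 1, the mode has j-th component (aⱼ − 1)/(Σaᵢ − K).
Here Σaᵢ = 59 and K = 3, so p_A = (15 − 1)/(59 − 3) = 14/56 ≈ 0.2500.

MAP estimate of p_A = 0.2500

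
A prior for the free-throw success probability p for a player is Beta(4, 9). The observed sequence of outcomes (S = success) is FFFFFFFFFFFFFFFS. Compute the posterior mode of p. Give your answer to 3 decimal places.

p̂_MAP = 0.148

Prior: Beta(4, 9).
Data: 1 success in 16 trials (from the sequence). The binomial likelihood contributes p(1−p)^15, so the posterior is Beta(4+1, 9+15) = Beta(5, 24).
For Beta(a, b) with a, b > 1 the mode is (a−1)/(a+b−2) = 4/27 ≈ 0.148.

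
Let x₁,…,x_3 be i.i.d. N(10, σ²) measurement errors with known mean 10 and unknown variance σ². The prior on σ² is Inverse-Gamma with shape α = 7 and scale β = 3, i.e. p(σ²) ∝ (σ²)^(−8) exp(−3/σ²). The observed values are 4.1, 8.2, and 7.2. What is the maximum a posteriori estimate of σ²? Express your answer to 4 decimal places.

Sum of squared deviations about the known mean: SS = (4.1−10)² + (8.2−10)² + (7.2−10)² = 45.89.
The Normal likelihood contributes (σ²)^(−n/2) exp(−SS/(2σ²)), so the posterior is Inverse-Gamma(α + n/2, β + SS/2) = Inverse-Gamma(8.5, 25.945).
The mode of Inverse-Gamma(a, b) is b/(a+1) = 25.945/9.5 ≈ 2.7311.

σ̂²_MAP = 2.7311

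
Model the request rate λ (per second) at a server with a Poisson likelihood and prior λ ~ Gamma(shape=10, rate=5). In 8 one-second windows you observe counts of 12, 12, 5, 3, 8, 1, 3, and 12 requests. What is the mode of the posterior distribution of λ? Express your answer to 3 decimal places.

Σxᵢ = 12+12+5+3+8+1+3+12 = 56, with n = 8.
Posterior ∝ λ^9e^(−5λ) · λ^56e^(−8λ) = λ^65e^(−13λ), i.e. Gamma(shape=66, rate=13).
The mode of a Gamma(a, b) with a ≥ 1 (shape–rate) is (a−1)/b = 65/13 ≈ 5.000.

λ̂_MAP = 5.000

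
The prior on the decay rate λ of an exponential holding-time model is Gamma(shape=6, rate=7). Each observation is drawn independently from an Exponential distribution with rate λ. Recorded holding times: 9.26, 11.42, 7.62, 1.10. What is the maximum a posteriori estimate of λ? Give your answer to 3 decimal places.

The Exponential(rate=λ) likelihood is ∝ λ^n e^(−λΣtᵢ). Here n = 4 and Σtᵢ = 9.26 + 11.42 + 7.62 + 1.10 = 29.40.
Posterior ∝ λ^5e^(−7λ) · λ^4e^(−29.40λ) = λ^9e^(−36.40λ), i.e. Gamma(10, 36.40).
Mode = (a−1)/b = 9/36.40 ≈ 0.247.

λ̂_MAP = 0.247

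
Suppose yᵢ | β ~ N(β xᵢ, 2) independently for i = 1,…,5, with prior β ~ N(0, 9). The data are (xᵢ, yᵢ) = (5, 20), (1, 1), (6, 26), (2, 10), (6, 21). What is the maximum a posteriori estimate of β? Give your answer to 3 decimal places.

β̂_MAP = 3.942

log p(β | y) = −Σ(yᵢ − βxᵢ)²/(2·2) − β²/(2·9) + const.
Setting the derivative to zero: Σxᵢ(yᵢ − βxᵢ)/2 − β/9 = 0, so β = Σxᵢyᵢ / (Σxᵢ² + σ²/τ²).
Σxᵢyᵢ = 5·20 + 1·1 + 6·26 + 2·10 + 6·21 = 403; Σxᵢ² = 102; σ²/τ² = 2/9.
β̂_MAP = 403 / (102 + 2/9) = 403/(920/9) = 3627/920 ≈ 3.942.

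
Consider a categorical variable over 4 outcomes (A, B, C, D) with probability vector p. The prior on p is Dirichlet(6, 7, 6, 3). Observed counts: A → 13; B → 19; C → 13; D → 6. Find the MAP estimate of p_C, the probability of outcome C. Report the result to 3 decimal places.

The posterior is Dirichlet(αᵢ + nᵢ) = Dirichlet(19, 26, 19, 9).
For a Dirichlet(a₁,…,a_K) with all aᵢ > 1, the mode has j-th component (aⱼ − 1)/(Σaᵢ − K).
Here Σaᵢ = 73 and K = 4, so p_C = (19 − 1)/(73 − 4) = 18/69 ≈ 0.261.

MAP estimate of p_C = 0.261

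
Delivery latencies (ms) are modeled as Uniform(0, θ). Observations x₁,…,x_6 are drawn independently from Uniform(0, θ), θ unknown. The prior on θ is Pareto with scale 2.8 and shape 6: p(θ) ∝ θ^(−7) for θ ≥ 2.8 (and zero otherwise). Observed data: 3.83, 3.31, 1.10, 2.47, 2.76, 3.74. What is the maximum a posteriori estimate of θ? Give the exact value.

θ̂_MAP = 3.83

The Uniform(0, θ) likelihood is θ^(−n) for θ ≥ max(xᵢ), zero otherwise. Here max(xᵢ) = 3.83.
Posterior ∝ θ^(−7) · θ^(−6) = θ^(−13) on θ ≥ max(2.8, 3.83) = 3.83.
This density is strictly decreasing in θ, so the posterior mode lies at the lower boundary of the support.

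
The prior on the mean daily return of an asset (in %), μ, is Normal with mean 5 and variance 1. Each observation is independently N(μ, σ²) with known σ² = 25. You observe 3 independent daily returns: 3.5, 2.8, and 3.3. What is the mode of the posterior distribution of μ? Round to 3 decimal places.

μ̂_MAP = 4.807

n = 3; x̄ = (3.5 + 2.8 + 3.3)/3 = 9.6/3 = 3.2.
For a Normal prior and Normal likelihood with known variance, the posterior is Normal; its mode equals its mean, the precision-weighted average.
Prior precision 1/σ₀² = 1/1 = 1; data precision n/σ² = 3/25 = 0.12.
μ̂ = (1·5 + 0.12·3.2) / (1 + 0.12) = 5.384/1.12 = 673/140 ≈ 4.807.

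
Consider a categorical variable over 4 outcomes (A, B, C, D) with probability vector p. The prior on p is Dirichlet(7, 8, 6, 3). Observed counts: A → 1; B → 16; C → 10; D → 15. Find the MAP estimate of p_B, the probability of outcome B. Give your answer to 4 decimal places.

The posterior is Dirichlet(αᵢ + nᵢ) = Dirichlet(8, 24, 16, 18).
For a Dirichlet(a₁,…,a_K) with all aᵢ > 1, the mode has j-th component (aⱼ − 1)/(Σaᵢ − K).
Here Σaᵢ = 66 and K = 4, so p_B = (24 − 1)/(66 − 4) = 23/62 ≈ 0.3710.

MAP estimate of p_B = 0.3710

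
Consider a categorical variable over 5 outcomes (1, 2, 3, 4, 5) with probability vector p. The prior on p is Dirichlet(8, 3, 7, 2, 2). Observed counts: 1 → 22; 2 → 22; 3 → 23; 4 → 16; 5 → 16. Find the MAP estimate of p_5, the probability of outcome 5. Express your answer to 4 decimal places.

MAP estimate: 0.1466

The posterior is Dirichlet(αᵢ + nᵢ) = Dirichlet(30, 25, 30, 18, 18).
For a Dirichlet(a₁,…,a_K) with all aᵢ > 1, the mode has j-th component (aⱼ − 1)/(Σaᵢ − K).
Here Σaᵢ = 121 and K = 5, so p_5 = (18 − 1)/(121 − 5) = 17/116 ≈ 0.1466.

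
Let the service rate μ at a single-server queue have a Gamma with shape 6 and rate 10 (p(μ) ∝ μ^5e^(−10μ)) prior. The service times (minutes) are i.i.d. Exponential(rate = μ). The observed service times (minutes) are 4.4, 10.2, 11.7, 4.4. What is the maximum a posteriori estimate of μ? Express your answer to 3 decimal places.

The Exponential(rate=μ) likelihood is ∝ μ^n e^(−μΣtᵢ). Here n = 4 and Σtᵢ = 4.4 + 10.2 + 11.7 + 4.4 = 30.7.
Posterior ∝ μ^5e^(−10μ) · μ^4e^(−30.7μ) = μ^9e^(−40.7μ), i.e. Gamma(10, 40.7).
Mode = (a−1)/b = 9/40.7 ≈ 0.221.

μ̂_MAP = 0.221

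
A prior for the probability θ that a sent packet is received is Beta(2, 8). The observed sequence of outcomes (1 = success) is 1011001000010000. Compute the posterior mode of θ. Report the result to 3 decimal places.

θ̂_MAP = 0.250

Prior: Beta(2, 8).
Data: 5 successes in 16 trials (from the sequence). The binomial likelihood contributes θ^5(1−θ)^11, so the posterior is Beta(2+5, 8+11) = Beta(7, 19).
For Beta(a, b) with a, b > 1 the mode is (a−1)/(a+b−2) = 6/24 ≈ 0.250.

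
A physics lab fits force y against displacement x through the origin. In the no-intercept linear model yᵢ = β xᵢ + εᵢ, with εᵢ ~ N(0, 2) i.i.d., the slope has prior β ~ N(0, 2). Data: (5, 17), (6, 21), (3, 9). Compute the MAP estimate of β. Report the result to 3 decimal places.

log p(β | y) = −Σ(yᵢ − βxᵢ)²/(2·2) − β²/(2·2) + const.
Setting the derivative to zero: Σxᵢ(yᵢ − βxᵢ)/2 − β/2 = 0, so β = Σxᵢyᵢ / (Σxᵢ² + σ²/τ²).
Σxᵢyᵢ = 5·17 + 6·21 + 3·9 = 238; Σxᵢ² = 70; σ²/τ² = 1.
β̂_MAP = 238 / (70 + 1) = 238/71 ≈ 3.352.

β̂_MAP = 3.352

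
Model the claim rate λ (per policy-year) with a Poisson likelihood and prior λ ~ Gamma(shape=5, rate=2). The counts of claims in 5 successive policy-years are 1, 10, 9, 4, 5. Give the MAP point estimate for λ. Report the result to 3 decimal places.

λ̂_MAP = 4.714

Σxᵢ = 1+10+9+4+5 = 29, with n = 5.
Posterior ∝ λ^4e^(−2λ) · λ^29e^(−5λ) = λ^33e^(−7λ), i.e. Gamma(shape=34, rate=7).
The mode of a Gamma(a, b) with a ≥ 1 (shape–rate) is (a−1)/b = 33/7 ≈ 4.714.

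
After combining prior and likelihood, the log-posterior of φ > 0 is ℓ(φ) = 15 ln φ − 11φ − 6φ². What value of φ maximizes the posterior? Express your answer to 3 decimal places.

φ̂_MAP = 0.750

ℓ'(φ) = 15/φ − 11 − 12φ. Setting this to zero and multiplying by φ: 12φ² + 11φ − 15 = 0.
φ = (−11 + √(11² + 4·12·15)) / (2·12) = (−11 + √841) / 24 = (−11 + 29)/24 = 3/4.
ℓ''(φ) = −15/φ² − 12 < 0, confirming a maximum.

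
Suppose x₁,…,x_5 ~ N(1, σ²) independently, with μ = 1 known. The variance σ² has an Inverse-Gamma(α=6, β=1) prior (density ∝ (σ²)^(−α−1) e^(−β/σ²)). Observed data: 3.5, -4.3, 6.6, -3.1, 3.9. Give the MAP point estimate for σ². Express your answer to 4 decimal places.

σ̂²_MAP = 4.8905

Sum of squared deviations about the known mean: SS = (3.5−1)² + (-4.3−1)² + (6.6−1)² + (-3.1−1)² + (3.9−1)² = 90.92.
The Normal likelihood contributes (σ²)^(−n/2) exp(−SS/(2σ²)), so the posterior is Inverse-Gamma(α + n/2, β + SS/2) = Inverse-Gamma(8.5, 46.46).
The mode of Inverse-Gamma(a, b) is b/(a+1) = 46.46/9.5 ≈ 4.8905.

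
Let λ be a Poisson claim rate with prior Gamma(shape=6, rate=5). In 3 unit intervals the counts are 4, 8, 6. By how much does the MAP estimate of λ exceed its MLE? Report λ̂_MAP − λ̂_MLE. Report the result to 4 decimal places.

MAP − MLE = -3.1250

Σxᵢ = 18. Posterior is Gamma(24, 8); MAP = (24−1)/8 = 23/8 ≈ 2.87500.
MLE = x̄ = 18/3 ≈ 6.00000.
Difference = 23/8 − 18/3 = -25/8 ≈ -3.1250.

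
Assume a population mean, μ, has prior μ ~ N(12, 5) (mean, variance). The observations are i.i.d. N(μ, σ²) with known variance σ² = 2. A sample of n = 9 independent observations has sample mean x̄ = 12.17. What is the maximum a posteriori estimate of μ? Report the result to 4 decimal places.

n = 9, x̄ = 12.17.
For a Normal prior and Normal likelihood with known variance, the posterior is Normal; its mode equals its mean, the precision-weighted average.
Prior precision 1/σ₀² = 1/5 = 0.2; data precision n/σ² = 9/2 = 4.5.
μ̂ = (0.2·12 + 4.5·12.17) / (0.2 + 4.5) = 57.165/4.7 = 11433/940 ≈ 12.1628.

μ̂_MAP = 12.1628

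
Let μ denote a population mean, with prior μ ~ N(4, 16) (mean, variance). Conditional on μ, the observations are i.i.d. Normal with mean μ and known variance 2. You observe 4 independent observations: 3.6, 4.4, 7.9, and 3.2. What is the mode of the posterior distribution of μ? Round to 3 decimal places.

n = 4; x̄ = (3.6 + 4.4 + 7.9 + 3.2)/4 = 19.1/4 = 4.775.
For a Normal prior and Normal likelihood with known variance, the posterior is Normal; its mode equals its mean, the precision-weighted average.
Prior precision 1/σ₀² = 1/16 = 0.0625; data precision n/σ² = 4/2 = 2.
μ̂ = (0.0625·4 + 2·4.775) / (0.0625 + 2) = 9.8/2.0625 = 784/165 ≈ 4.752.

μ̂_MAP = 4.752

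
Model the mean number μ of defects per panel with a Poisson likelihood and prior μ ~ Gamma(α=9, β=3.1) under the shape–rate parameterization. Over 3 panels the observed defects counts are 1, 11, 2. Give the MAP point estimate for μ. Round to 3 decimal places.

Σxᵢ = 1+11+2 = 14, with n = 3.
Posterior ∝ μ^8e^(−3.1μ) · μ^14e^(−3μ) = μ^22e^(−6.1μ), i.e. Gamma(shape=23, rate=6.1).
The mode of a Gamma(a, b) with a ≥ 1 (shape–rate) is (a−1)/b = 22/6.1 ≈ 3.607.

μ̂_MAP = 3.607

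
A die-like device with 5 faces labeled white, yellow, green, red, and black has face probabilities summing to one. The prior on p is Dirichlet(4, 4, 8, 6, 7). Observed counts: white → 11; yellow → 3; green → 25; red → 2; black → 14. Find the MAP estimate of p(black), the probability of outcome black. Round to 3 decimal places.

The posterior is Dirichlet(αᵢ + nᵢ) = Dirichlet(15, 7, 33, 8, 21).
For a Dirichlet(a₁,…,a_K) with all aᵢ > 1, the mode has j-th component (aⱼ − 1)/(Σaᵢ − K).
Here Σaᵢ = 84 and K = 5, so p(black) = (21 − 1)/(84 − 5) = 20/79 ≈ 0.253.

MAP estimate of p(black) = 0.253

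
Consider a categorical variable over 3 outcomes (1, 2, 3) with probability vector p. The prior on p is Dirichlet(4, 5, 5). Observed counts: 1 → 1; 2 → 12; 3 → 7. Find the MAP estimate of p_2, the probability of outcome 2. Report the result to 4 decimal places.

MAP estimate: 0.5161

The posterior is Dirichlet(αᵢ + nᵢ) = Dirichlet(5, 17, 12).
For a Dirichlet(a₁,…,a_K) with all aᵢ > 1, the mode has j-th component (aⱼ − 1)/(Σaᵢ − K).
Here Σaᵢ = 34 and K = 3, so p_2 = (17 − 1)/(34 − 3) = 16/31 ≈ 0.5161.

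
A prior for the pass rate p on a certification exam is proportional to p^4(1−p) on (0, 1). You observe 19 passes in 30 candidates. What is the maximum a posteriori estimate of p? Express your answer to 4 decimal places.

The prior density ∝ p^4(1−p)^1 is the kernel of Beta(5, 2).
Data: 19 successes in 30 trials. The binomial likelihood contributes p^19(1−p)^11, so the posterior is Beta(5+19, 2+11) = Beta(24, 13).
For Beta(a, b) with a, b > 1 the mode is (a−1)/(a+b−2) = 23/35 ≈ 0.6571.

p̂_MAP = 0.6571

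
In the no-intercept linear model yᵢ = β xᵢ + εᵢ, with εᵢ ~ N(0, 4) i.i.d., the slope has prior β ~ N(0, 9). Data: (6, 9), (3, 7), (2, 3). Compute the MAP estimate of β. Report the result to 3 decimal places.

log p(β | y) = −Σ(yᵢ − βxᵢ)²/(2·4) − β²/(2·9) + const.
Setting the derivative to zero: Σxᵢ(yᵢ − βxᵢ)/4 − β/9 = 0, so β = Σxᵢyᵢ / (Σxᵢ² + σ²/τ²).
Σxᵢyᵢ = 6·9 + 3·7 + 2·3 = 81; Σxᵢ² = 49; σ²/τ² = 4/9.
β̂_MAP = 81 / (49 + 4/9) = 81/(445/9) = 729/445 ≈ 1.638.

β̂_MAP = 1.638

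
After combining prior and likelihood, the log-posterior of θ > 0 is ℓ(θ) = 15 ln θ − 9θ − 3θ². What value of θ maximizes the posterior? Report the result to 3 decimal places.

ℓ'(θ) = 15/θ − 9 − 6θ. Setting this to zero and multiplying by θ: 6θ² + 9θ − 15 = 0.
θ = (−9 + √(9² + 4·6·15)) / (2·6) = (−9 + √441) / 12 = (−9 + 21)/12 = 1.
ℓ''(θ) = −15/θ² − 6 < 0, confirming a maximum.

θ̂_MAP = 1.000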